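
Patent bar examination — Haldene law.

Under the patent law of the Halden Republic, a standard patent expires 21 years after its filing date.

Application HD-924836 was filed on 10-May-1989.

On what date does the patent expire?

Filing date + 21 years → 10 May 2010.

May 10, 2010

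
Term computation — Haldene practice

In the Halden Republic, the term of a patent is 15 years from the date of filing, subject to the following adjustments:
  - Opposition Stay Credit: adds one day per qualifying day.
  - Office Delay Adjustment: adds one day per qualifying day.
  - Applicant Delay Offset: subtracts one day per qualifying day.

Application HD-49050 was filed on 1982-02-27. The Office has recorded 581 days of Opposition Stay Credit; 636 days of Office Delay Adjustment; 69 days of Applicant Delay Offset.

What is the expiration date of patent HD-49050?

Base term: filing date + 15 years → 27 February 1997.
Opposition Stay Credit: +581 days → 1 October 1998.
Office Delay Adjustment: +636 days → 28 June 2000.
Applicant Delay Offset: −69 days → 20 April 2000.

2000-04-20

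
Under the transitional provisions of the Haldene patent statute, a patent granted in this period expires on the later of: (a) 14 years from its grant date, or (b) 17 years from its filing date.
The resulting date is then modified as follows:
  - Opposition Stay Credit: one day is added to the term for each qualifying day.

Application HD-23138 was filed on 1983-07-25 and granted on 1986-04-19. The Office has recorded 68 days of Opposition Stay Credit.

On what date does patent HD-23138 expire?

October 1, 2000

(a) grant + 14 years → 19 April 2000.
(b) filing + 17 years → 25 July 2000.
Later of the two: 25 July 2000.
Opposition Stay Credit: +68 days → 1 October 2000.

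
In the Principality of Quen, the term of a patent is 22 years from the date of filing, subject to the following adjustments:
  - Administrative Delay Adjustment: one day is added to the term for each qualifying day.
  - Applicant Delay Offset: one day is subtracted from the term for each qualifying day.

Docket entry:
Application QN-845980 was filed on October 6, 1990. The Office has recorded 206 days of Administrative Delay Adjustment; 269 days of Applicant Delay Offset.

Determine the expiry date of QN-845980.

Base term: filing date + 22 years → 6 October 2012.
Administrative Delay Adjustment: +206 days → 30 April 2013.
Applicant Delay Offset: −269 days → 4 August 2012.

2012-08-04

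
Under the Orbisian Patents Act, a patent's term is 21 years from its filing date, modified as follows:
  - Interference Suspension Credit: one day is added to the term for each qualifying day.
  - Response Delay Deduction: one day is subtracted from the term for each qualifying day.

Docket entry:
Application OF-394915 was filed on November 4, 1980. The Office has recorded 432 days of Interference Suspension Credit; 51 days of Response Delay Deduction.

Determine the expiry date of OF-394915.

2002-11-20

Base term: filing date + 21 years → 4 November 2001.
Interference Suspension Credit: +432 days → 10 January 2003.
Response Delay Deduction: −51 days → 20 November 2002.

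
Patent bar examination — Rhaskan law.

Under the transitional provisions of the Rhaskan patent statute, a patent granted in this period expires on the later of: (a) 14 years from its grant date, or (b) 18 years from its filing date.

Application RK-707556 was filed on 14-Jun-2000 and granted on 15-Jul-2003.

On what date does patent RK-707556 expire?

June 14, 2018

(a) grant + 14 years → 15 July 2017.
(b) filing + 18 years → 14 June 2018.
Later of the two: 14 June 2018.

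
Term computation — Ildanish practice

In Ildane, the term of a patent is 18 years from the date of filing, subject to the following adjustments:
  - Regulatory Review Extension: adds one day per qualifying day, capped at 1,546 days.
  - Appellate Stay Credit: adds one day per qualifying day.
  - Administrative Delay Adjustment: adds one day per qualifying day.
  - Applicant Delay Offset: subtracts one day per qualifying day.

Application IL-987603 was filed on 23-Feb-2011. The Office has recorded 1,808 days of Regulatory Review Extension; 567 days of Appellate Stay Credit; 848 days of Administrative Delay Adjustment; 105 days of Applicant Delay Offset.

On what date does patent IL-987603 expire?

Base term: filing date + 18 years → 23 February 2029.
Regulatory Review Extension: 1808 days claimed exceeds the 1546-day cap, so +1546 days → 19 May 2033.
Appellate Stay Credit: +567 days → 7 December 2034.
Administrative Delay Adjustment: +848 days → 3 April 2037.
Applicant Delay Offset: −105 days → 19 December 2036.

December 19, 2036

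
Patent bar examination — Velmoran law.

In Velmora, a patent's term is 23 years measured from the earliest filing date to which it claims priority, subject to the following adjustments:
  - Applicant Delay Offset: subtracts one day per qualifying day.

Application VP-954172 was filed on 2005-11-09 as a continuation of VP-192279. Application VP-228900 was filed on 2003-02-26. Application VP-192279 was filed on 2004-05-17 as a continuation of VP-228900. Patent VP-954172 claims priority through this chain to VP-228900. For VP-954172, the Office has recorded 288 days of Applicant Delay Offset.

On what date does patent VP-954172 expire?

2025-05-14

Earliest priority filing: 26 February 2003.
Base term: 26 February 2003 + 23 years → 26 February 2026.
Applicant Delay Offset: −288 days → 14 May 2025.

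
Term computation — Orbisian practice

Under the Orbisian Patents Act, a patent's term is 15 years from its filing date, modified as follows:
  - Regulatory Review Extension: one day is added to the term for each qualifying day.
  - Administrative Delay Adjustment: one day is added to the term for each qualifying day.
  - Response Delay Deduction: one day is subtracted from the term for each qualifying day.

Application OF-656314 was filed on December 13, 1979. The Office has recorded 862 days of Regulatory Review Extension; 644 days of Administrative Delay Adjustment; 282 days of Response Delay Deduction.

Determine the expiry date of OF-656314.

April 20, 1998

Base term: filing date + 15 years → 13 December 1994.
Regulatory Review Extension: +862 days → 23 April 1997.
Administrative Delay Adjustment: +644 days → 27 January 1999.
Response Delay Deduction: −282 days → 20 April 1998.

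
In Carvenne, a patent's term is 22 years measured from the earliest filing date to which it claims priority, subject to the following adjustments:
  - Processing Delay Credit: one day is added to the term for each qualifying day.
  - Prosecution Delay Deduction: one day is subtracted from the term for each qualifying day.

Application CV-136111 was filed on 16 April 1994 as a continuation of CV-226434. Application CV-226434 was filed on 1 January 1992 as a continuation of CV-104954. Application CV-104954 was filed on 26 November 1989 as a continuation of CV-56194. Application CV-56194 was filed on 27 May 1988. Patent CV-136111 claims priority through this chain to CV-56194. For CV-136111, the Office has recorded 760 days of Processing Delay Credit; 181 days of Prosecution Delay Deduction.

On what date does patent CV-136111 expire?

December 27, 2011

Earliest priority filing: 27 May 1988.
Base term: 27 May 1988 + 22 years → 27 May 2010.
Processing Delay Credit: +760 days → 25 June 2012.
Prosecution Delay Deduction: −181 days → 27 December 2011.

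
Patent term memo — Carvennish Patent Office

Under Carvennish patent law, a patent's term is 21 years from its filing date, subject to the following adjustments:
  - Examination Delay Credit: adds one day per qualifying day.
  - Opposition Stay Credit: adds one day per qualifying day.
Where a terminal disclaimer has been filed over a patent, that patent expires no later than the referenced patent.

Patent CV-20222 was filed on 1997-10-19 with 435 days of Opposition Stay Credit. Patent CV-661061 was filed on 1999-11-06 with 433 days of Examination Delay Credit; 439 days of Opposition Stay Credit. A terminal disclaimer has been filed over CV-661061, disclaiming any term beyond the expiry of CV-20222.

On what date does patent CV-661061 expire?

Natural term of CV-661061:
  Base: filing + 21 years → 6 November 2020.
  Examination Delay Credit: +433 days → 13 January 2022.
  Opposition Stay Credit: +439 days → 28 March 2023.
Expiry of referenced patent CV-20222:
  Base: filing + 21 years → 19 October 2018.
  Opposition Stay Credit: +435 days → 28 December 2019.
Terminal disclaimer: CV-661061 expires on the earlier of 28 March 2023 and 28 December 2019.

2019-12-28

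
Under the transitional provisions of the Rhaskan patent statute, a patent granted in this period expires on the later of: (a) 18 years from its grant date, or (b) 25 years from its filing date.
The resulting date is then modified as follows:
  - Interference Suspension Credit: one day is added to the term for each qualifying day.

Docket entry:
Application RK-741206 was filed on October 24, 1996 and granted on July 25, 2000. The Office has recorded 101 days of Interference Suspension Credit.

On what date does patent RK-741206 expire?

(a) grant + 18 years → 25 July 2018.
(b) filing + 25 years → 24 October 2021.
Later of the two: 24 October 2021.
Interference Suspension Credit: +101 days → 2 February 2022.

February 2, 2022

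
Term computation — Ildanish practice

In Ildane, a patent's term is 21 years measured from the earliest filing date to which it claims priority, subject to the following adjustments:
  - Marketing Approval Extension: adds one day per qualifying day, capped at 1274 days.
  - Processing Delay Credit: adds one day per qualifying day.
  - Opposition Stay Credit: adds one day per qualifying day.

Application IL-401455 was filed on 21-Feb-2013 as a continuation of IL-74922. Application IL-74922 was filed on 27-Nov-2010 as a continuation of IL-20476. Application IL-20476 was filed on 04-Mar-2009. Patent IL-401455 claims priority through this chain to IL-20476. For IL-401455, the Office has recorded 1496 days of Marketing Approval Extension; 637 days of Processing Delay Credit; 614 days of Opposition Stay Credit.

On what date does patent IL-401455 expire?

Earliest priority filing: 4 March 2009.
Base term: 4 March 2009 + 21 years → 4 March 2030.
Marketing Approval Extension: 1496 days claimed exceeds the 1274-day cap, so +1274 days → 29 August 2033.
Processing Delay Credit: +637 days → 28 May 2035.
Opposition Stay Credit: +614 days → 31 January 2037.

January 31, 2037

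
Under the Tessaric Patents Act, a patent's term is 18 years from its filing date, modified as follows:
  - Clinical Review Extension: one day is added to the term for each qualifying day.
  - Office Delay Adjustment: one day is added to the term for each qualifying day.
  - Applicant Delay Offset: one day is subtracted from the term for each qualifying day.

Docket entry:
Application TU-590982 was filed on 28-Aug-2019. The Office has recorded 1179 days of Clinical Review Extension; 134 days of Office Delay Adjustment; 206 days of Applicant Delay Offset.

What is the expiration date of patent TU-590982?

September 8, 2040

Base term: filing date + 18 years → 28 August 2037.
Clinical Review Extension: +1179 days → 19 November 2040.
Office Delay Adjustment: +134 days → 2 April 2041.
Applicant Delay Offset: −206 days → 8 September 2040.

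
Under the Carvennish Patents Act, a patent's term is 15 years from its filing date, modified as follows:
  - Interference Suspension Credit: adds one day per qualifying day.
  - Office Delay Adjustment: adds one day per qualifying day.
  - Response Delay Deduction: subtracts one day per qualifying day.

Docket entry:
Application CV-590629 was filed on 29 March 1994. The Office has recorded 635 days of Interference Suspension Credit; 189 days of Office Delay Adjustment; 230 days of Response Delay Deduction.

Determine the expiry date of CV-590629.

Base term: filing date + 15 years → 29 March 2009.
Interference Suspension Credit: +635 days → 24 December 2010.
Office Delay Adjustment: +189 days → 1 July 2011.
Response Delay Deduction: −230 days → 13 November 2010.

2010-11-13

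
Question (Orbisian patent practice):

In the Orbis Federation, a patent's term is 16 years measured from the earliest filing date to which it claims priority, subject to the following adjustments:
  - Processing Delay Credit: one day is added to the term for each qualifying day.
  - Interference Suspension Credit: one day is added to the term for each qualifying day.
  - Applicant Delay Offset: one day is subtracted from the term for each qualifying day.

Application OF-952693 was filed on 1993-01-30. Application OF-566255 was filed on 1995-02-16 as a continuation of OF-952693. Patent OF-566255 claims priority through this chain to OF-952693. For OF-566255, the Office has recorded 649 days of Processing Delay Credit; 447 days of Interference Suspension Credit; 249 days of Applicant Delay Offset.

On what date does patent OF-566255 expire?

May 27, 2011

Earliest priority filing: 30 January 1993.
Base term: 30 January 1993 + 16 years → 30 January 2009.
Processing Delay Credit: +649 days → 10 November 2010.
Interference Suspension Credit: +447 days → 31 January 2012.
Applicant Delay Offset: −249 days → 27 May 2011.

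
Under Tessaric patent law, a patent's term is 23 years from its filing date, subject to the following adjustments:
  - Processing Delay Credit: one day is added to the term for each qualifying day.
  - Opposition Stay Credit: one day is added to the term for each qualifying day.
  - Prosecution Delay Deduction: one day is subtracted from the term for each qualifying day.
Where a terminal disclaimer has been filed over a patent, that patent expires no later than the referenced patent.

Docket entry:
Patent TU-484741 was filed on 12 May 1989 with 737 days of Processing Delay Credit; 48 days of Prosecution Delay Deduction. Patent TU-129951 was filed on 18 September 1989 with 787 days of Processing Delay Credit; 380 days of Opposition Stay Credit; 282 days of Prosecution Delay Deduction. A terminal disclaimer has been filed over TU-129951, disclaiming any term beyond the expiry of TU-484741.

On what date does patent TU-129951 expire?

Natural term of TU-129951:
  Base: filing + 23 years → 18 September 2012.
  Processing Delay Credit: +787 days → 14 November 2014.
  Opposition Stay Credit: +380 days → 29 November 2015.
  Prosecution Delay Deduction: −282 days → 20 February 2015.
Expiry of referenced patent TU-484741:
  Base: filing + 23 years → 12 May 2012.
  Processing Delay Credit: +737 days → 19 May 2014.
  Prosecution Delay Deduction: −48 days → 1 April 2014.
Terminal disclaimer: TU-129951 expires on the earlier of 20 February 2015 and 1 April 2014.

April 1, 2014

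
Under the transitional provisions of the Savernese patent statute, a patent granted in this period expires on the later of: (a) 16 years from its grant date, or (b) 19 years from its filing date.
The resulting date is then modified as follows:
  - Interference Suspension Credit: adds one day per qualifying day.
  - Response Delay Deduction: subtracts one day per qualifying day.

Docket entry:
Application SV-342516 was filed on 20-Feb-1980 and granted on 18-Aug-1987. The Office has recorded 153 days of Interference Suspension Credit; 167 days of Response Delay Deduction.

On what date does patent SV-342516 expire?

2003-08-04

(a) grant + 16 years → 18 August 2003.
(b) filing + 19 years → 20 February 1999.
Later of the two: 18 August 2003.
Interference Suspension Credit: +153 days → 18 January 2004.
Response Delay Deduction: −167 days → 4 August 2003.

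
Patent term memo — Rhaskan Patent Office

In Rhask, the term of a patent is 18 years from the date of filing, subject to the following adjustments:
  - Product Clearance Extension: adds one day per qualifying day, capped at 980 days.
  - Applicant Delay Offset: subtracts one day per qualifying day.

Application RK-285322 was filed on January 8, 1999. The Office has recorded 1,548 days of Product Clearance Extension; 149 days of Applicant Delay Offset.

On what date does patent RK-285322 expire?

Base term: filing date + 18 years → 8 January 2017.
Product Clearance Extension: 1548 days claimed exceeds the 980-day cap, so +980 days → 15 September 2019.
Applicant Delay Offset: −149 days → 19 April 2019.

April 19, 2019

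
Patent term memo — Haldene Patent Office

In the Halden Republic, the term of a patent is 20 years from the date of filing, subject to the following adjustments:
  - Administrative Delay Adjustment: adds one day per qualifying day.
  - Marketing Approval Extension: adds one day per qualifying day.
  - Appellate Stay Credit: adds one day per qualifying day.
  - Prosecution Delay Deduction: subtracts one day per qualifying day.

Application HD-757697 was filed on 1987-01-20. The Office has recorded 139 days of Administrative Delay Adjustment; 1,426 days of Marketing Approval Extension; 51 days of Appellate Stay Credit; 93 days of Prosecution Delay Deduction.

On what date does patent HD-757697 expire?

2011-03-23

Base term: filing date + 20 years → 20 January 2007.
Administrative Delay Adjustment: +139 days → 8 June 2007.
Marketing Approval Extension: +1426 days → 4 May 2011.
Appellate Stay Credit: +51 days → 24 June 2011.
Prosecution Delay Deduction: −93 days → 23 March 2011.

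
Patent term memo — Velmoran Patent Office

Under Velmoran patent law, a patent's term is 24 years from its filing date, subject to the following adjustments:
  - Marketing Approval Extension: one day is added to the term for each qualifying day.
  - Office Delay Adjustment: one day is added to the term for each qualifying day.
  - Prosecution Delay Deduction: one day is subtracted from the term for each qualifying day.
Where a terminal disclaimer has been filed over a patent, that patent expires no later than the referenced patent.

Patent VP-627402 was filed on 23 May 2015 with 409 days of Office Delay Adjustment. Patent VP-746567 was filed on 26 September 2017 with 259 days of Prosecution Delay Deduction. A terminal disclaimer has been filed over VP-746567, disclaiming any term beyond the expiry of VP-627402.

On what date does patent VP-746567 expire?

July 5, 2040

Natural term of VP-746567:
  Base: filing + 24 years → 26 September 2041.
  Prosecution Delay Deduction: −259 days → 10 January 2041.
Expiry of referenced patent VP-627402:
  Base: filing + 24 years → 23 May 2039.
  Office Delay Adjustment: +409 days → 5 July 2040.
Terminal disclaimer: VP-746567 expires on the earlier of 10 January 2041 and 5 July 2040.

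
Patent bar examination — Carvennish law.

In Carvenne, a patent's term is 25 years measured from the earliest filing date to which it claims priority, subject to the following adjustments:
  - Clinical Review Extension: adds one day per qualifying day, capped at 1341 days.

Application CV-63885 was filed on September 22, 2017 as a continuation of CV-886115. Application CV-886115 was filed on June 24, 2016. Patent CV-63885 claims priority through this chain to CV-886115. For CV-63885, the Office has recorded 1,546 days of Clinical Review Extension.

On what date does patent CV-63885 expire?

February 24, 2045

Earliest priority filing: 24 June 2016.
Base term: 24 June 2016 + 25 years → 24 June 2041.
Clinical Review Extension: 1546 days claimed exceeds the 1341-day cap, so +1341 days → 24 February 2045.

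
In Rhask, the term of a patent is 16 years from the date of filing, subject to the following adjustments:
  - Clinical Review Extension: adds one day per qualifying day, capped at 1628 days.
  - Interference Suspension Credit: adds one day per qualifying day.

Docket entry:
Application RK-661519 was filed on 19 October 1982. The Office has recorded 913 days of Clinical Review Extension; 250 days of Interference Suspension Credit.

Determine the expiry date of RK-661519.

2001-12-25

Base term: filing date + 16 years → 19 October 1998.
Clinical Review Extension: 913 days (within the 1628-day cap) → +913 days → 19 April 2001.
Interference Suspension Credit: +250 days → 25 December 2001.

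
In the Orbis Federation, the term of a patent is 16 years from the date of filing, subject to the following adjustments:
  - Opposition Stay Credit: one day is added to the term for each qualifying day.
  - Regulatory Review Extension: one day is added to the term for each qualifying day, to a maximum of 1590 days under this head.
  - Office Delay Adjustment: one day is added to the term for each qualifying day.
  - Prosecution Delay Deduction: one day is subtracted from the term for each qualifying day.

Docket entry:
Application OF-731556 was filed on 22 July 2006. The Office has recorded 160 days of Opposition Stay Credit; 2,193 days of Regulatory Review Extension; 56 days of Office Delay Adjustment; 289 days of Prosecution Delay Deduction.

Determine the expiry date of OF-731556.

Base term: filing date + 16 years → 22 July 2022.
Opposition Stay Credit: +160 days → 29 December 2022.
Regulatory Review Extension: 2193 days claimed exceeds the 1590-day cap, so +1590 days → 7 May 2027.
Office Delay Adjustment: +56 days → 2 July 2027.
Prosecution Delay Deduction: −289 days → 16 September 2026.

2026-09-16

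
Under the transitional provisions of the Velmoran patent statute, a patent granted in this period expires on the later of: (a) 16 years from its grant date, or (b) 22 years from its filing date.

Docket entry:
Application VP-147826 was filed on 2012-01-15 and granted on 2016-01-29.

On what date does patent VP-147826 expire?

2034-01-15

(a) grant + 16 years → 29 January 2032.
(b) filing + 22 years → 15 January 2034.
Later of the two: 15 January 2034.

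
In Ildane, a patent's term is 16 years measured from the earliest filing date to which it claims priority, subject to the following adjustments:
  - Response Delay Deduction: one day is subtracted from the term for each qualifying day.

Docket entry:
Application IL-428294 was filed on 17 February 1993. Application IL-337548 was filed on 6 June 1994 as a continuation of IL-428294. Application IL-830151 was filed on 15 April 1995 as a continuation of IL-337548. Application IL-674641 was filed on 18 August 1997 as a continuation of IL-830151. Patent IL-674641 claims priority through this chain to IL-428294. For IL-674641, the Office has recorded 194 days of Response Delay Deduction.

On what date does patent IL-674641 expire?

2008-08-07

Earliest priority filing: 17 February 1993.
Base term: 17 February 1993 + 16 years → 17 February 2009.
Response Delay Deduction: −194 days → 7 August 2008.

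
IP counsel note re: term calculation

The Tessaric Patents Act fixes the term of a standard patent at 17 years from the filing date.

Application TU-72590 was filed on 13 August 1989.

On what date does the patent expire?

2006-08-13

Filing date + 17 years → 13 August 2006.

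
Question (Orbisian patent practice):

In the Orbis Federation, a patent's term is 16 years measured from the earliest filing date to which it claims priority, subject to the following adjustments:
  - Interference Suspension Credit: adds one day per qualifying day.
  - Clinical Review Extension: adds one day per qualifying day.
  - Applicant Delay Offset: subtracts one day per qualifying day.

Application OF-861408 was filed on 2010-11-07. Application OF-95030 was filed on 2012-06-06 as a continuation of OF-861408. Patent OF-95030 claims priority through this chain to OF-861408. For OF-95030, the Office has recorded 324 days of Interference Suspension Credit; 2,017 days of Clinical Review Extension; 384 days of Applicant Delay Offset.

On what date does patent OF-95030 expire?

March 17, 2032

Earliest priority filing: 7 November 2010.
Base term: 7 November 2010 + 16 years → 7 November 2026.
Interference Suspension Credit: +324 days → 27 September 2027.
Clinical Review Extension: +2017 days → 5 April 2033.
Applicant Delay Offset: −384 days → 17 March 2032.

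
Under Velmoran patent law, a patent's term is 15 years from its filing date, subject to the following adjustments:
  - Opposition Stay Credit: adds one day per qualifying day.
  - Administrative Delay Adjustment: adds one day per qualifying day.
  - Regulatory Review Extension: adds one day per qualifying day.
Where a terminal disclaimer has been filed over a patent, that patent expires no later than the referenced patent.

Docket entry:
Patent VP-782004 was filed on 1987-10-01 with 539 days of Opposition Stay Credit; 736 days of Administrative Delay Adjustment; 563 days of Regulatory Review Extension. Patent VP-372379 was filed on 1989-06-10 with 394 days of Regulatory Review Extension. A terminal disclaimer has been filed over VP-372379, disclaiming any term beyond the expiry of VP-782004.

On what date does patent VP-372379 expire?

Natural term of VP-372379:
  Base: filing + 15 years → 10 June 2004.
  Regulatory Review Extension: +394 days → 9 July 2005.
Expiry of referenced patent VP-782004:
  Base: filing + 15 years → 1 October 2002.
  Opposition Stay Credit: +539 days → 23 March 2004.
  Administrative Delay Adjustment: +736 days → 29 March 2006.
  Regulatory Review Extension: +563 days → 13 October 2007.
Terminal disclaimer: VP-372379 expires on the earlier of 9 July 2005 and 13 October 2007.

2005-07-09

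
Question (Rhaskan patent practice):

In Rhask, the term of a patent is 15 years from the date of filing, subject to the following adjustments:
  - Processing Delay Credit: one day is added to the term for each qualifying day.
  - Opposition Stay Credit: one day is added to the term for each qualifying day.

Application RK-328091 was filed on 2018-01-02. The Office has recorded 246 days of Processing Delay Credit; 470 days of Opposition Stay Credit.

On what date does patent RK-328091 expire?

2034-12-19

Base term: filing date + 15 years → 2 January 2033.
Processing Delay Credit: +246 days → 5 September 2033.
Opposition Stay Credit: +470 days → 19 December 2034.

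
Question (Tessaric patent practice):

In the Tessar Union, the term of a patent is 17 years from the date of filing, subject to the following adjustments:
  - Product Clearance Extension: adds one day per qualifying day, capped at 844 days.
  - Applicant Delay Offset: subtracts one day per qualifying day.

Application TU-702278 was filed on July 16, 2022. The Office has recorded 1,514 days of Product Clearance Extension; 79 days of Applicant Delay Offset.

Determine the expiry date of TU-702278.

August 19, 2041

Base term: filing date + 17 years → 16 July 2039.
Product Clearance Extension: 1514 days claimed exceeds the 844-day cap, so +844 days → 6 November 2041.
Applicant Delay Offset: −79 days → 19 August 2041.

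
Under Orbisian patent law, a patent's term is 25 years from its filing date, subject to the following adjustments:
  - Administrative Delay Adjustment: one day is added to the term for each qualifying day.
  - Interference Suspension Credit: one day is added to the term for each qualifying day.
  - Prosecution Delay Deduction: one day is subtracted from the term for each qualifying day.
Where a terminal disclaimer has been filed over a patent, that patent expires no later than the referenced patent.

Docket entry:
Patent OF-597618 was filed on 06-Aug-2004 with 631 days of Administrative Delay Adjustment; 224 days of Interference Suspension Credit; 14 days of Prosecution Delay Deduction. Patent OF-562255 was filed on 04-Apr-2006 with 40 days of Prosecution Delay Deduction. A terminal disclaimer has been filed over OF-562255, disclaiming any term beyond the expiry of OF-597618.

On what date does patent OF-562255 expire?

February 23, 2031

Natural term of OF-562255:
  Base: filing + 25 years → 4 April 2031.
  Prosecution Delay Deduction: −40 days → 23 February 2031.
Expiry of referenced patent OF-597618:
  Base: filing + 25 years → 6 August 2029.
  Administrative Delay Adjustment: +631 days → 29 April 2031.
  Interference Suspension Credit: +224 days → 9 December 2031.
  Prosecution Delay Deduction: −14 days → 25 November 2031.
Terminal disclaimer: OF-562255 expires on the earlier of 23 February 2031 and 25 November 2031.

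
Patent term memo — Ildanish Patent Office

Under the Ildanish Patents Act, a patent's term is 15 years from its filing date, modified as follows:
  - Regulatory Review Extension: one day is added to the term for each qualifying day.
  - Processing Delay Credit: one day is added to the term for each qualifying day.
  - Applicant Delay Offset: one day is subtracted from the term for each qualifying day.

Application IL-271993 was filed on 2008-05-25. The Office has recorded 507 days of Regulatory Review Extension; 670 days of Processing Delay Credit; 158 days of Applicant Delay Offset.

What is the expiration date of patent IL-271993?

2026-03-09

Base term: filing date + 15 years → 25 May 2023.
Regulatory Review Extension: +507 days → 13 October 2024.
Processing Delay Credit: +670 days → 14 August 2026.
Applicant Delay Offset: −158 days → 9 March 2026.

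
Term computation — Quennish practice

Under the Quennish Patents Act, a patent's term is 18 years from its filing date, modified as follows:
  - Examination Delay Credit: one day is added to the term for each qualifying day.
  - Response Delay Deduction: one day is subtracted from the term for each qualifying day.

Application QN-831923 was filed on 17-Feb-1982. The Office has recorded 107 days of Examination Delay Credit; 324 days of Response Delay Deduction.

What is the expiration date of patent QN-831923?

Base term: filing date + 18 years → 17 February 2000.
Examination Delay Credit: +107 days → 3 June 2000.
Response Delay Deduction: −324 days → 15 July 1999.

July 15, 1999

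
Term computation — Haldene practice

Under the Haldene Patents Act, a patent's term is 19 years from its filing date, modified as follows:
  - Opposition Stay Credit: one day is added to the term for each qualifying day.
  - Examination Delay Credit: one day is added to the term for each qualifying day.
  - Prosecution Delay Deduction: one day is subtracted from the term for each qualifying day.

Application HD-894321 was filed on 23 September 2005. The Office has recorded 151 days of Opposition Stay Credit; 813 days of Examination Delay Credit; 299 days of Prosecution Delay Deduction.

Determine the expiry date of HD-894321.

2026-07-20

Base term: filing date + 19 years → 23 September 2024.
Opposition Stay Credit: +151 days → 21 February 2025.
Examination Delay Credit: +813 days → 15 May 2027.
Prosecution Delay Deduction: −299 days → 20 July 2026.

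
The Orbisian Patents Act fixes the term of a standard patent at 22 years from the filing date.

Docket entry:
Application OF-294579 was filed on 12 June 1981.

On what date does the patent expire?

June 12, 2003

Filing date + 22 years → 12 June 2003.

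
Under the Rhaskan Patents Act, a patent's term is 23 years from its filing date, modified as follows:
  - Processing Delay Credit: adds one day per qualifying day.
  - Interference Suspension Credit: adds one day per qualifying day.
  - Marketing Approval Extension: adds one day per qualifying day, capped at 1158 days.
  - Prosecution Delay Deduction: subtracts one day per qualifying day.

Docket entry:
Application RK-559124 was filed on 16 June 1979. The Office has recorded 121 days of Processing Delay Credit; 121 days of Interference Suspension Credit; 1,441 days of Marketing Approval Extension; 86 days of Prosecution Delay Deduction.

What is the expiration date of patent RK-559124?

January 20, 2006

Base term: filing date + 23 years → 16 June 2002.
Processing Delay Credit: +121 days → 15 October 2002.
Interference Suspension Credit: +121 days → 13 February 2003.
Marketing Approval Extension: 1441 days claimed exceeds the 1158-day cap, so +1158 days → 16 April 2006.
Prosecution Delay Deduction: −86 days → 20 January 2006.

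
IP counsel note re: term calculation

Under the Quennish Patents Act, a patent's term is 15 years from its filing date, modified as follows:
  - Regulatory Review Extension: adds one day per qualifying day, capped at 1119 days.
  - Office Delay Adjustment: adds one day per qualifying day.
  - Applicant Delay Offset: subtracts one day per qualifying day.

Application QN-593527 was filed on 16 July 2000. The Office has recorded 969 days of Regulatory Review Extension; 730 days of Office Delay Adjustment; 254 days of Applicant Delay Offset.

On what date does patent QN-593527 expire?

Base term: filing date + 15 years → 16 July 2015.
Regulatory Review Extension: 969 days (within the 1119-day cap) → +969 days → 11 March 2018.
Office Delay Adjustment: +730 days → 10 March 2020.
Applicant Delay Offset: −254 days → 30 June 2019.

June 30, 2019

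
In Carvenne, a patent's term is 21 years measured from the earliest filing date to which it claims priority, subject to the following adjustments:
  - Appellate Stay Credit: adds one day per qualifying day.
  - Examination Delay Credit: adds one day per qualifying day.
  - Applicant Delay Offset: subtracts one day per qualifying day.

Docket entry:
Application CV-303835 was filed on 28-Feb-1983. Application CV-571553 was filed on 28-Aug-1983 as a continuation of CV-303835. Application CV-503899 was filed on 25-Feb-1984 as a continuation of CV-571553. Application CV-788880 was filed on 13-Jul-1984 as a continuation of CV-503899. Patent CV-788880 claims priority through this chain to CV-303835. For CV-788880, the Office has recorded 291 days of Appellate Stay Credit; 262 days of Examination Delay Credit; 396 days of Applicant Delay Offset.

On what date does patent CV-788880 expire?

Earliest priority filing: 28 February 1983.
Base term: 28 February 1983 + 21 years → 28 February 2004.
Appellate Stay Credit: +291 days → 15 December 2004.
Examination Delay Credit: +262 days → 3 September 2005.
Applicant Delay Offset: −396 days → 3 August 2004.

August 3, 2004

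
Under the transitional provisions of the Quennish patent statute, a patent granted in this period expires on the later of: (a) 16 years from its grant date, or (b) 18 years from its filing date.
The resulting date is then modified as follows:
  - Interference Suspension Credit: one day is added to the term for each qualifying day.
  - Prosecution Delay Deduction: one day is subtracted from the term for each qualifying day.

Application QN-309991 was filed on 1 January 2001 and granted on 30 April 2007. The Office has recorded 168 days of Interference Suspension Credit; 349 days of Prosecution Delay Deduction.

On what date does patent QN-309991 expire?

(a) grant + 16 years → 30 April 2023.
(b) filing + 18 years → 1 January 2019.
Later of the two: 30 April 2023.
Interference Suspension Credit: +168 days → 15 October 2023.
Prosecution Delay Deduction: −349 days → 31 October 2022.

2022-10-31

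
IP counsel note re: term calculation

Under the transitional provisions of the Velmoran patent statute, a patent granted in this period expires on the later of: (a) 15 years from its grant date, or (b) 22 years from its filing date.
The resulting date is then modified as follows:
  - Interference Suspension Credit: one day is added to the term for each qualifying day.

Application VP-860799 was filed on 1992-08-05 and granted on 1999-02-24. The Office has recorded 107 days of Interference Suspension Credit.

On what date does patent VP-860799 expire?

(a) grant + 15 years → 24 February 2014.
(b) filing + 22 years → 5 August 2014.
Later of the two: 5 August 2014.
Interference Suspension Credit: +107 days → 20 November 2014.

November 20, 2014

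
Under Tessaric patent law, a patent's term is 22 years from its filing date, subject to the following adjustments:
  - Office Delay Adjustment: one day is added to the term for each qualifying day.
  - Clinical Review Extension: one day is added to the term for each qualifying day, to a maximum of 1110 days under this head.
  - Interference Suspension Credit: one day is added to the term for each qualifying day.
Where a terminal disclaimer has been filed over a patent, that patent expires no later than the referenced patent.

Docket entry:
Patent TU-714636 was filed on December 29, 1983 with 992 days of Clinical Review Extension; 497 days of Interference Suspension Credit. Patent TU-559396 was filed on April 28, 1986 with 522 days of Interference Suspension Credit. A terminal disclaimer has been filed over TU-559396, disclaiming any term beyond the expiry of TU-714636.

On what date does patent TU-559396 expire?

October 2, 2009

Natural term of TU-559396:
  Base: filing + 22 years → 28 April 2008.
  Interference Suspension Credit: +522 days → 2 October 2009.
Expiry of referenced patent TU-714636:
  Base: filing + 22 years → 29 December 2005.
  Clinical Review Extension: 992 days (within the 1110-day cap) → +992 days → 16 September 2008.
  Interference Suspension Credit: +497 days → 26 January 2010.
Terminal disclaimer: TU-559396 expires on the earlier of 2 October 2009 and 26 January 2010.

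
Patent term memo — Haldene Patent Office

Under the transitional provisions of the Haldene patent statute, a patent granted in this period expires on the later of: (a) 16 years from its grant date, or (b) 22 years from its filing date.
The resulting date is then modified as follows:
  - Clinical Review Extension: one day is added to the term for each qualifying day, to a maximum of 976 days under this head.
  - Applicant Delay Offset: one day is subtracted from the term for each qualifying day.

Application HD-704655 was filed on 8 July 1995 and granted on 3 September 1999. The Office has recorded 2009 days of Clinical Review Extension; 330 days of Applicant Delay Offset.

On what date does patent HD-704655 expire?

(a) grant + 16 years → 3 September 2015.
(b) filing + 22 years → 8 July 2017.
Later of the two: 8 July 2017.
Clinical Review Extension: 2009 days claimed exceeds the 976-day cap, so +976 days → 10 March 2020.
Applicant Delay Offset: −330 days → 15 April 2019.

April 15, 2019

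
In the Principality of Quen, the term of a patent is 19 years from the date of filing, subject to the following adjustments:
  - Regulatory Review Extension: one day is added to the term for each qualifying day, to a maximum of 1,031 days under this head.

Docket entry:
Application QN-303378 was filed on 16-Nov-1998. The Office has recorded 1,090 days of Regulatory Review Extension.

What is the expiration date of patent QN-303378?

September 12, 2020

Base term: filing date + 19 years → 16 November 2017.
Regulatory Review Extension: 1090 days claimed exceeds the 1031-day cap, so +1031 days → 12 September 2020.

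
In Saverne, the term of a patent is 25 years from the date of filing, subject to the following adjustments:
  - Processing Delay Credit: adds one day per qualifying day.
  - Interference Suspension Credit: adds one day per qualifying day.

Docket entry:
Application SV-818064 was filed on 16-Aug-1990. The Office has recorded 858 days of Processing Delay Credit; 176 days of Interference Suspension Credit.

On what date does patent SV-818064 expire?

June 15, 2018

Base term: filing date + 25 years → 16 August 2015.
Processing Delay Credit: +858 days → 21 December 2017.
Interference Suspension Credit: +176 days → 15 June 2018.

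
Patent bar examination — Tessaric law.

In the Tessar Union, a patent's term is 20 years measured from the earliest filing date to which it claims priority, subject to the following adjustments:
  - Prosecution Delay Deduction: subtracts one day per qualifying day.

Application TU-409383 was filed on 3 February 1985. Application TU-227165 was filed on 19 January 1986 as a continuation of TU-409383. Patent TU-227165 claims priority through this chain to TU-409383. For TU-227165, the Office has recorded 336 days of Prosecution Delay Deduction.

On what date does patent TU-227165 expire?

March 4, 2004

Earliest priority filing: 3 February 1985.
Base term: 3 February 1985 + 20 years → 3 February 2005.
Prosecution Delay Deduction: −336 days → 4 March 2004.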